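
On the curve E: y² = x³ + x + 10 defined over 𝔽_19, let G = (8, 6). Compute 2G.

(9, 8)

tangent at (8, 6): λ = (3·8² + 1)/(2·6) ≡ 3/12. 12⁻¹ ≡ 8 (mod 19) since 12·8 = 96 ≡ 1, so λ ≡ 3·8 ≡ 5.
  x = λ² - 8 - 8 = 25 - 16 ≡ 9; y = λ·(8 - 9) - 6 ≡ 8. → (9, 8)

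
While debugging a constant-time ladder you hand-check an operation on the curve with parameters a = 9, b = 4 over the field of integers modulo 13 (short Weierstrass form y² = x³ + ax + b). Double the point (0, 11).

tangent at (0, 11): λ = (3·0² + 9)/(2·11) ≡ 9/9. 9⁻¹ ≡ 3 (mod 13), so λ ≡ 9·3 ≡ 1.
  x = λ² - 0 - 0 = 1 - 0 ≡ 1; y = λ·(0 - 1) - 11 ≡ 1. → (1, 1)

(1, 1)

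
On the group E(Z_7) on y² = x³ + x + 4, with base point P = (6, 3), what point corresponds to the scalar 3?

Repeated addition: build up to 3P.
2P: tangent at (6, 3): λ = (3·6² + 1)/(2·3) ≡ 4/6. 6⁻¹ ≡ 6 (mod 7), so λ ≡ 4·6 ≡ 3.
  x = λ² - 6 - 6 = 9 - 12 ≡ 4; y = λ·(6 - 4) - 3 ≡ 3. → (4, 3)
3P: (4, 3) + (6, 3). λ = (3 - 3)/(6 - 4) ≡ 0/2 mod 7. 2⁻¹ ≡ 4 (mod 7), so λ ≡ 0.
  x = λ² - 4 - 6 = 0 - 10 ≡ 4; y = λ·(4 - 4) - 3 ≡ 4. → (4, 4)

(4, 4)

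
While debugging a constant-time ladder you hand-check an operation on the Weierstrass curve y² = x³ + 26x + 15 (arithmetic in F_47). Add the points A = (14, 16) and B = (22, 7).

(13, 24)

(14, 16) + (22, 7). λ = (7 - 16)/(22 - 14) ≡ 38/8 mod 47. 8⁻¹ ≡ 6 (mod 47) since 8·6 = 48 ≡ 1, so λ ≡ 40.
  x = λ² - 14 - 22 = 1600 - 36 ≡ 13; y = λ·(14 - 13) - 16 ≡ 24. → (13, 24)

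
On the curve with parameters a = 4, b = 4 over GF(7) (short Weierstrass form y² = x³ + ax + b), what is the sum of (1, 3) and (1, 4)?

O

The two points share x = 1 and their y-coordinates satisfy 3 + 4 ≡ 0 (mod 7), so they are inverses. Their sum is ∞.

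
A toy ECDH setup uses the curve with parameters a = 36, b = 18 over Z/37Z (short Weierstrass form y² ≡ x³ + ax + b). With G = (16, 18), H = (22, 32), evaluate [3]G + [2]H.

(14, 11)

First 3G:
Repeated addition: build up to 3G.
2G: tangent at (16, 18): λ = (3·16² + 36)/(2·18) ≡ 27/36. 36⁻¹ ≡ 36 (mod 37), so λ ≡ 27·36 ≡ 10.
  x = λ² - 16 - 16 = 100 - 32 ≡ 31; y = λ·(16 - 31) - 18 ≡ 17. → (31, 17)
3G: (31, 17) + (16, 18). λ = (18 - 17)/(16 - 31) ≡ 1/22 mod 37. 22⁻¹ ≡ 32 (mod 37) since 22·32 = 704 ≡ 1, so λ ≡ 32.
  x = λ² - 31 - 16 = 1024 - 47 ≡ 15; y = λ·(31 - 15) - 17 ≡ 14. → (15, 14)
3G = (15, 14).
Next 2H:
Repeated addition: build up to 2H.
2H: tangent at (22, 32): λ = (3·22² + 36)/(2·32) ≡ 8/27. 27⁻¹ ≡ 11 (mod 37) since 27·11 = 297 ≡ 1, so λ ≡ 8·11 ≡ 14.
  x = λ² - 22 - 22 = 196 - 44 ≡ 4; y = λ·(22 - 4) - 32 ≡ 35. → (4, 35)
2H = (4, 35).
Finally 3G + 2H:
(15, 14) + (4, 35). λ = (35 - 14)/(4 - 15) ≡ 21/26 mod 37. 26⁻¹ ≡ 10 (mod 37) since 26·10 = 260 ≡ 1, so λ ≡ 25.
  x = λ² - 15 - 4 = 625 - 19 ≡ 14; y = λ·(15 - 14) - 14 ≡ 11. → (14, 11)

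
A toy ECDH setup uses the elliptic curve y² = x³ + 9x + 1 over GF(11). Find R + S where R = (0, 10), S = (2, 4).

(7, 0)

(0, 10) + (2, 4). λ = (4 - 10)/(2 - 0) ≡ 5/2 mod 11. 2⁻¹ ≡ 6 (mod 11), so λ ≡ 8.
  x = λ² - 0 - 2 = 64 - 2 ≡ 7; y = λ·(0 - 7) - 10 ≡ 0. → (7, 0)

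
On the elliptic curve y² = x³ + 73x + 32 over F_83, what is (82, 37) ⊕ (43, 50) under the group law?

(78, 17)

(82, 37) + (43, 50). λ = (50 - 37)/(43 - 82) ≡ 13/44 mod 83. 44⁻¹ ≡ 17 (mod 83) since 44·17 = 748 ≡ 1, so λ ≡ 55.
  x = λ² - 82 - 43 = 3025 - 125 ≡ 78; y = λ·(82 - 78) - 37 ≡ 17. → (78, 17)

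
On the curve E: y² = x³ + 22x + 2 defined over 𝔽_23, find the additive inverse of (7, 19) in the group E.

(7, 4)

-(7, 19) = (7, -19 mod 23) = (7, 4).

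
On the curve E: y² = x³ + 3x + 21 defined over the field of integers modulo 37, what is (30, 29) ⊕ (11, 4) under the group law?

(30, 29) + (11, 4). λ = (4 - 29)/(11 - 30) ≡ 12/18 mod 37. 18⁻¹ ≡ 35 (mod 37), so λ ≡ 13.
  x = λ² - 30 - 11 = 169 - 41 ≡ 17; y = λ·(30 - 17) - 29 ≡ 29. → (17, 29)

(17, 29)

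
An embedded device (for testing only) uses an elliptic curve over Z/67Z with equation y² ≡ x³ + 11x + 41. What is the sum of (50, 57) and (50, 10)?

The two points share x = 50 and their y-coordinates satisfy 57 + 10 ≡ 0 (mod 67), so they are inverses. Their sum is ∞.

O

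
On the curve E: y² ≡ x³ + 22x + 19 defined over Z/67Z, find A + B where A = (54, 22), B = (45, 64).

(54, 22) + (45, 64). λ = (64 - 22)/(45 - 54) ≡ 42/58 mod 67. 58⁻¹ ≡ 52 (mod 67), so λ ≡ 40.
  x = λ² - 54 - 45 = 1600 - 99 ≡ 27; y = λ·(54 - 27) - 22 ≡ 53. → (27, 53)

(27, 53)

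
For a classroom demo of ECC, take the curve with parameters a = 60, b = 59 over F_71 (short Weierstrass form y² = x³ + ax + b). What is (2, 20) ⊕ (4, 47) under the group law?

(52, 15)

(2, 20) + (4, 47). λ = (47 - 20)/(4 - 2) ≡ 27/2 mod 71. 2⁻¹ ≡ 36 (mod 71), so λ ≡ 49.
  x = λ² - 2 - 4 = 2401 - 6 ≡ 52; y = λ·(2 - 52) - 20 ≡ 15. → (52, 15)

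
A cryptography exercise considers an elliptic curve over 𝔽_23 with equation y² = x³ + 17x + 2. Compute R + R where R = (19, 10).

(20, 4)

tangent at (19, 10): λ = (3·19² + 17)/(2·10) ≡ 19/20. 20⁻¹ ≡ 15 (mod 23), so λ ≡ 19·15 ≡ 9.
  x = λ² - 19 - 19 = 81 - 38 ≡ 20; y = λ·(19 - 20) - 10 ≡ 4. → (20, 4)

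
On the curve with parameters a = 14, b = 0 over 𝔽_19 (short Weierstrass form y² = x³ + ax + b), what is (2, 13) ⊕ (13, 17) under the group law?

(2, 13) + (13, 17). λ = (17 - 13)/(13 - 2) ≡ 4/11 mod 19. 11⁻¹ ≡ 7 (mod 19), so λ ≡ 9.
  x = λ² - 2 - 13 = 81 - 15 ≡ 9; y = λ·(2 - 9) - 13 ≡ 0. → (9, 0)

(9, 0)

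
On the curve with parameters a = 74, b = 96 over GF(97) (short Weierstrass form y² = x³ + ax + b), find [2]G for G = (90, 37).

(46, 21)

tangent at (90, 37): λ = (3·90² + 74)/(2·37) ≡ 27/74. 74⁻¹ ≡ 59 (mod 97), so λ ≡ 27·59 ≡ 41.
  x = λ² - 90 - 90 = 1681 - 180 ≡ 46; y = λ·(90 - 46) - 37 ≡ 21. → (46, 21)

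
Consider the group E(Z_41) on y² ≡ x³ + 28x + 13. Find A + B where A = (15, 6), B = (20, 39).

(15, 6) + (20, 39). λ = (39 - 6)/(20 - 15) ≡ 33/5 mod 41. 5⁻¹ ≡ 33 (mod 41), so λ ≡ 23.
  x = λ² - 15 - 20 = 529 - 35 ≡ 2; y = λ·(15 - 2) - 6 ≡ 6. → (2, 6)

(2, 6)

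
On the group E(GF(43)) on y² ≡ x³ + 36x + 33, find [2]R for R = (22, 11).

(37, 26)

tangent at (22, 11): λ = (3·22² + 36)/(2·11) ≡ 26/22. 22⁻¹ ≡ 2 (mod 43) since 22·2 = 44 ≡ 1, so λ ≡ 26·2 ≡ 9.
  x = λ² - 22 - 22 = 81 - 44 ≡ 37; y = λ·(22 - 37) - 11 ≡ 26. → (37, 26)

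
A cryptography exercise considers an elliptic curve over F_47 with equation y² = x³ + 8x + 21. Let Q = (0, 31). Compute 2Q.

tangent at (0, 31): λ = (3·0² + 8)/(2·31) ≡ 8/15. 15⁻¹ ≡ 22 (mod 47), so λ ≡ 8·22 ≡ 35.
  x = λ² - 0 - 0 = 1225 - 0 ≡ 3; y = λ·(0 - 3) - 31 ≡ 5. → (3, 5)

(3, 5)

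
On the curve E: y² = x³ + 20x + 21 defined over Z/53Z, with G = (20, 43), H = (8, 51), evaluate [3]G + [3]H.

First 3G:
Repeated addition: build up to 3G.
2G: tangent at (20, 43): λ = (3·20² + 20)/(2·43) ≡ 1/33. 33⁻¹ ≡ 45 (mod 53), so λ ≡ 1·45 ≡ 45.
  x = λ² - 20 - 20 = 2025 - 40 ≡ 24; y = λ·(20 - 24) - 43 ≡ 42. → (24, 42)
3G: (24, 42) + (20, 43). λ = (43 - 42)/(20 - 24) ≡ 1/49 mod 53. 49⁻¹ ≡ 13 (mod 53), so λ ≡ 13.
  x = λ² - 24 - 20 = 169 - 44 ≡ 19; y = λ·(24 - 19) - 42 ≡ 23. → (19, 23)
3G = (19, 23).
Next 3H:
Repeated addition: build up to 3H.
2H: tangent at (8, 51): λ = (3·8² + 20)/(2·51) ≡ 0/49. 49⁻¹ ≡ 13 (mod 53), so λ ≡ 0·13 ≡ 0.
  x = λ² - 8 - 8 = 0 - 16 ≡ 37; y = λ·(8 - 37) - 51 ≡ 2. → (37, 2)
3H: (37, 2) + (8, 51). λ = (51 - 2)/(8 - 37) ≡ 49/24 mod 53. 24⁻¹ ≡ 42 (mod 53) since 24·42 = 1008 ≡ 1, so λ ≡ 44.
  x = λ² - 37 - 8 = 1936 - 45 ≡ 36; y = λ·(37 - 36) - 2 ≡ 42. → (36, 42)
3H = (36, 42).
Finally 3G + 3H:
(19, 23) + (36, 42). λ = (42 - 23)/(36 - 19) ≡ 19/17 mod 53. 17⁻¹ ≡ 25 (mod 53) since 17·25 = 425 ≡ 1, so λ ≡ 51.
  x = λ² - 19 - 36 = 2601 - 55 ≡ 2; y = λ·(19 - 2) - 23 ≡ 49. → (2, 49)

(2, 49)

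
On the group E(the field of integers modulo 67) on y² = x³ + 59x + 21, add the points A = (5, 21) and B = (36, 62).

(5, 21) + (36, 62). λ = (62 - 21)/(36 - 5) ≡ 41/31 mod 67. 31⁻¹ ≡ 13 (mod 67) since 31·13 = 403 ≡ 1, so λ ≡ 64.
  x = λ² - 5 - 36 = 4096 - 41 ≡ 35; y = λ·(5 - 35) - 21 ≡ 2. → (35, 2)

(35, 2)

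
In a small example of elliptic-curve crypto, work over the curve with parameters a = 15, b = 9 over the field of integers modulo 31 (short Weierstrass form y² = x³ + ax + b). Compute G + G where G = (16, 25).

(27, 3)

tangent at (16, 25): λ = (3·16² + 15)/(2·25) ≡ 8/19. 19⁻¹ ≡ 18 (mod 31), so λ ≡ 8·18 ≡ 20.
  x = λ² - 16 - 16 = 400 - 32 ≡ 27; y = λ·(16 - 27) - 25 ≡ 3. → (27, 3)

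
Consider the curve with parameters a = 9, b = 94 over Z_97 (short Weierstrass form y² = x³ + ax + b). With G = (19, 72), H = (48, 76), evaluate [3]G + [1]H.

First 3G:
Repeated addition: build up to 3G.
2G: tangent at (19, 72): λ = (3·19² + 9)/(2·72) ≡ 25/47. 47⁻¹ ≡ 64 (mod 97) since 47·64 = 3008 ≡ 1, so λ ≡ 25·64 ≡ 48.
  x = λ² - 19 - 19 = 2304 - 38 ≡ 35; y = λ·(19 - 35) - 72 ≡ 33. → (35, 33)
3G: (35, 33) + (19, 72). λ = (72 - 33)/(19 - 35) ≡ 39/81 mod 97. 81⁻¹ ≡ 6 (mod 97) since 81·6 = 486 ≡ 1, so λ ≡ 40.
  x = λ² - 35 - 19 = 1600 - 54 ≡ 91; y = λ·(35 - 91) - 33 ≡ 55. → (91, 55)
3G = (91, 55).
Finally 3G + H:
(91, 55) + (48, 76). λ = (76 - 55)/(48 - 91) ≡ 21/54 mod 97. 54⁻¹ ≡ 9 (mod 97) since 54·9 = 486 ≡ 1, so λ ≡ 92.
  x = λ² - 91 - 48 = 8464 - 139 ≡ 80; y = λ·(91 - 80) - 55 ≡ 84. → (80, 84)

(80, 84)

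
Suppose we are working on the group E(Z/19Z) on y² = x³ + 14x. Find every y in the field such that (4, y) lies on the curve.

5, 14

x³ + 14x + 0 = 120 ≡ 6 (mod 19).
Square roots of 6 mod 19: 5 and 14 (since 5² = 25 ≡ 6).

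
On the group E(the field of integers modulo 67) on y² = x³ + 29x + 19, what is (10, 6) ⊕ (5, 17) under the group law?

(10, 6) + (5, 17). λ = (17 - 6)/(5 - 10) ≡ 11/62 mod 67. 62⁻¹ ≡ 40 (mod 67) since 62·40 = 2480 ≡ 1, so λ ≡ 38.
  x = λ² - 10 - 5 = 1444 - 15 ≡ 22; y = λ·(10 - 22) - 6 ≡ 7. → (22, 7)

(22, 7)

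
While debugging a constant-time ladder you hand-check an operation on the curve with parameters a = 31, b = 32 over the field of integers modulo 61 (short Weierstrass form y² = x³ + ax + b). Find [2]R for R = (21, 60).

(55, 22)

tangent at (21, 60): λ = (3·21² + 31)/(2·60) ≡ 12/59. 59⁻¹ ≡ 30 (mod 61), so λ ≡ 12·30 ≡ 55.
  x = λ² - 21 - 21 = 3025 - 42 ≡ 55; y = λ·(21 - 55) - 60 ≡ 22. → (55, 22)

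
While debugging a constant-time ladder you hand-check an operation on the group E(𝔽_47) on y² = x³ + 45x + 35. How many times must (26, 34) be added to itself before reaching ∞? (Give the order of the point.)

2P: tangent at (26, 34): λ = (3·26² + 45)/(2·34) ≡ 5/21. 21⁻¹ ≡ 9 (mod 47), so λ ≡ 5·9 ≡ 45.
  x = λ² - 26 - 26 = 2025 - 52 ≡ 46; y = λ·(26 - 46) - 34 ≡ 6. → (46, 6)
3P: (46, 6) + (26, 34). λ = (34 - 6)/(26 - 46) ≡ 28/27 mod 47. 27⁻¹ ≡ 7 (mod 47) since 27·7 = 189 ≡ 1, so λ ≡ 8.
  x = λ² - 46 - 26 = 64 - 72 ≡ 39; y = λ·(46 - 39) - 6 ≡ 3. → (39, 3)
4P: (39, 3) + (26, 34). λ = (34 - 3)/(26 - 39) ≡ 31/34 mod 47. 34⁻¹ ≡ 18 (mod 47) since 34·18 = 612 ≡ 1, so λ ≡ 41.
  x = λ² - 39 - 26 = 1681 - 65 ≡ 18; y = λ·(39 - 18) - 3 ≡ 12. → (18, 12)
5P: (18, 12) + (26, 34). λ = (34 - 12)/(26 - 18) ≡ 22/8 mod 47. 8⁻¹ ≡ 6 (mod 47), so λ ≡ 38.
  x = λ² - 18 - 26 = 1444 - 44 ≡ 37; y = λ·(18 - 37) - 12 ≡ 18. → (37, 18)
6P: (37, 18) + (26, 34). λ = (34 - 18)/(26 - 37) ≡ 16/36 mod 47. 36⁻¹ ≡ 17 (mod 47) since 36·17 = 612 ≡ 1, so λ ≡ 37.
  x = λ² - 37 - 26 = 1369 - 63 ≡ 37; y = λ·(37 - 37) - 18 ≡ 29. → (37, 29)
7P: (37, 29) + (26, 34). λ = (34 - 29)/(26 - 37) ≡ 5/36 mod 47. 36⁻¹ ≡ 17 (mod 47) since 36·17 = 612 ≡ 1, so λ ≡ 38.
  x = λ² - 37 - 26 = 1444 - 63 ≡ 18; y = λ·(37 - 18) - 29 ≡ 35. → (18, 35)
8P: (18, 35) + (26, 34). λ = (34 - 35)/(26 - 18) ≡ 46/8 mod 47. 8⁻¹ ≡ 6 (mod 47), so λ ≡ 41.
  x = λ² - 18 - 26 = 1681 - 44 ≡ 39; y = λ·(18 - 39) - 35 ≡ 44. → (39, 44)
9P: (39, 44) + (26, 34). λ = (34 - 44)/(26 - 39) ≡ 37/34 mod 47. 34⁻¹ ≡ 18 (mod 47), so λ ≡ 8.
  x = λ² - 39 - 26 = 64 - 65 ≡ 46; y = λ·(39 - 46) - 44 ≡ 41. → (46, 41)
10P: (46, 41) + (26, 34). λ = (34 - 41)/(26 - 46) ≡ 40/27 mod 47. 27⁻¹ ≡ 7 (mod 47), so λ ≡ 45.
  x = λ² - 46 - 26 = 2025 - 72 ≡ 26; y = λ·(46 - 26) - 41 ≡ 13. → (26, 13)
11P: (26, 13) + (26, 34): same x and y₁ ≡ -y₂, so the sum is ∞.
11P = ∞, so the order is 11.

11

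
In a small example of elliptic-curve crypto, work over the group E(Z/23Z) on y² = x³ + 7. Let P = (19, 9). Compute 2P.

tangent at (19, 9): λ = (3·19² + 0)/(2·9) ≡ 2/18. 18⁻¹ ≡ 9 (mod 23) since 18·9 = 162 ≡ 1, so λ ≡ 2·9 ≡ 18.
  x = λ² - 19 - 19 = 324 - 38 ≡ 10; y = λ·(19 - 10) - 9 ≡ 15. → (10, 15)

(10, 15)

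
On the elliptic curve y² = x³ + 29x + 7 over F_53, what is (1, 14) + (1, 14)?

tangent at (1, 14): λ = (3·1² + 29)/(2·14) ≡ 32/28. 28⁻¹ ≡ 36 (mod 53), so λ ≡ 32·36 ≡ 39.
  x = λ² - 1 - 1 = 1521 - 2 ≡ 35; y = λ·(1 - 35) - 14 ≡ 38. → (35, 38)

(35, 38)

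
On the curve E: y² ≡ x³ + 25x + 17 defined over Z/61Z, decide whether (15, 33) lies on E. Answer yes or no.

no

y² = 33² ≡ 52; x³ + 25x + 17 = 3767 ≡ 46 (mod 61). 52 ≠ 46.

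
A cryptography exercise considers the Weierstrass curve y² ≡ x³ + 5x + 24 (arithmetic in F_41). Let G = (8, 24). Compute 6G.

(7, 19)

Repeated addition: build up to 6G.
2G: tangent at (8, 24): λ = (3·8² + 5)/(2·24) ≡ 33/7. 7⁻¹ ≡ 6 (mod 41), so λ ≡ 33·6 ≡ 34.
  x = λ² - 8 - 8 = 1156 - 16 ≡ 33; y = λ·(8 - 33) - 24 ≡ 28. → (33, 28)
3G: (33, 28) + (8, 24). λ = (24 - 28)/(8 - 33) ≡ 37/16 mod 41. 16⁻¹ ≡ 18 (mod 41), so λ ≡ 10.
  x = λ² - 33 - 8 = 100 - 41 ≡ 18; y = λ·(33 - 18) - 28 ≡ 40. → (18, 40)
4G: (18, 40) + (8, 24). λ = (24 - 40)/(8 - 18) ≡ 25/31 mod 41. 31⁻¹ ≡ 4 (mod 41) since 31·4 = 124 ≡ 1, so λ ≡ 18.
  x = λ² - 18 - 8 = 324 - 26 ≡ 11; y = λ·(18 - 11) - 40 ≡ 4. → (11, 4)
5G: (11, 4) + (8, 24). λ = (24 - 4)/(8 - 11) ≡ 20/38 mod 41. 38⁻¹ ≡ 27 (mod 41), so λ ≡ 7.
  x = λ² - 11 - 8 = 49 - 19 ≡ 30; y = λ·(11 - 30) - 4 ≡ 27. → (30, 27)
6G: (30, 27) + (8, 24). λ = (24 - 27)/(8 - 30) ≡ 38/19 mod 41. 19⁻¹ ≡ 13 (mod 41), so λ ≡ 2.
  x = λ² - 30 - 8 = 4 - 38 ≡ 7; y = λ·(30 - 7) - 27 ≡ 19. → (7, 19)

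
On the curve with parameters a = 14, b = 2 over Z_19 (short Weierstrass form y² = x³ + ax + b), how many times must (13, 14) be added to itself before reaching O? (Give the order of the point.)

2P: tangent at (13, 14): λ = (3·13² + 14)/(2·14) ≡ 8/9. 9⁻¹ ≡ 17 (mod 19), so λ ≡ 8·17 ≡ 3.
  x = λ² - 13 - 13 = 9 - 26 ≡ 2; y = λ·(13 - 2) - 14 ≡ 0. → (2, 0)
3P: (2, 0) + (13, 14). λ = (14 - 0)/(13 - 2) ≡ 14/11 mod 19. 11⁻¹ ≡ 7 (mod 19), so λ ≡ 3.
  x = λ² - 2 - 13 = 9 - 15 ≡ 13; y = λ·(2 - 13) - 0 ≡ 5. → (13, 5)
4P: (13, 5) + (13, 14): same x and y₁ ≡ -y₂, so the sum is O.
4P = O, so the order is 4.

4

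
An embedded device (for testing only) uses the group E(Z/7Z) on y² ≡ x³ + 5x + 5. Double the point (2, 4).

(5, 1)

tangent at (2, 4): λ = (3·2² + 5)/(2·4) ≡ 3/1. 1⁻¹ ≡ 1 (mod 7), so λ ≡ 3·1 ≡ 3.
  x = λ² - 2 - 2 = 9 - 4 ≡ 5; y = λ·(2 - 5) - 4 ≡ 1. → (5, 1)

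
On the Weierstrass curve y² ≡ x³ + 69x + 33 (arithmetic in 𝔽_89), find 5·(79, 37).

(79, 52)

Write Q = (79, 37).
Double-and-add on 5 = (101)₂. Start with Q = (79, 37) for the leading 1-bit.
double: tangent at (79, 37): λ = (3·79² + 69)/(2·37) ≡ 13/74. 74⁻¹ ≡ 83 (mod 89), so λ ≡ 13·83 ≡ 11.
  x = λ² - 79 - 79 = 121 - 158 ≡ 52; y = λ·(79 - 52) - 37 ≡ 82. → (52, 82)
double: tangent at (52, 82): λ = (3·52² + 69)/(2·82) ≡ 82/75. 75⁻¹ ≡ 19 (mod 89), so λ ≡ 82·19 ≡ 45.
  x = λ² - 52 - 52 = 2025 - 104 ≡ 52; y = λ·(52 - 52) - 82 ≡ 7. → (52, 7)
add Q: (52, 7) + (79, 37). λ = (37 - 7)/(79 - 52) ≡ 30/27 mod 89. 27⁻¹ ≡ 33 (mod 89), so λ ≡ 11.
  x = λ² - 52 - 79 = 121 - 131 ≡ 79; y = λ·(52 - 79) - 7 ≡ 52. → (79, 52)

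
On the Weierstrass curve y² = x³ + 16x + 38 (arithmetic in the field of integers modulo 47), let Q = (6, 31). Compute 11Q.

(25, 6)

Double-and-add on 11 = (1011)₂. Start with Q = (6, 31) for the leading 1-bit.
double: tangent at (6, 31): λ = (3·6² + 16)/(2·31) ≡ 30/15. 15⁻¹ ≡ 22 (mod 47) since 15·22 = 330 ≡ 1, so λ ≡ 30·22 ≡ 2.
  x = λ² - 6 - 6 = 4 - 12 ≡ 39; y = λ·(6 - 39) - 31 ≡ 44. → (39, 44)
double: tangent at (39, 44): λ = (3·39² + 16)/(2·44) ≡ 20/41. 41⁻¹ ≡ 39 (mod 47) since 41·39 = 1599 ≡ 1, so λ ≡ 20·39 ≡ 28.
  x = λ² - 39 - 39 = 784 - 78 ≡ 1; y = λ·(39 - 1) - 44 ≡ 33. → (1, 33)
add Q: (1, 33) + (6, 31). λ = (31 - 33)/(6 - 1) ≡ 45/5 mod 47. 5⁻¹ ≡ 19 (mod 47) since 5·19 = 95 ≡ 1, so λ ≡ 9.
  x = λ² - 1 - 6 = 81 - 7 ≡ 27; y = λ·(1 - 27) - 33 ≡ 15. → (27, 15)
double: tangent at (27, 15): λ = (3·27² + 16)/(2·15) ≡ 41/30. 30⁻¹ ≡ 11 (mod 47), so λ ≡ 41·11 ≡ 28.
  x = λ² - 27 - 27 = 784 - 54 ≡ 25; y = λ·(27 - 25) - 15 ≡ 41. → (25, 41)
add Q: (25, 41) + (6, 31). λ = (31 - 41)/(6 - 25) ≡ 37/28 mod 47. 28⁻¹ ≡ 42 (mod 47), so λ ≡ 3.
  x = λ² - 25 - 6 = 9 - 31 ≡ 25; y = λ·(25 - 25) - 41 ≡ 6. → (25, 6)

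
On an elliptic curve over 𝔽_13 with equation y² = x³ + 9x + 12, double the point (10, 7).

tangent at (10, 7): λ = (3·10² + 9)/(2·7) ≡ 10/1. 1⁻¹ ≡ 1 (mod 13), so λ ≡ 10·1 ≡ 10.
  x = λ² - 10 - 10 = 100 - 20 ≡ 2; y = λ·(10 - 2) - 7 ≡ 8. → (2, 8)

(2, 8)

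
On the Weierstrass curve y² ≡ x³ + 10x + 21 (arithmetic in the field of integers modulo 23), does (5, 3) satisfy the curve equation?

no

y² = 3² ≡ 9; x³ + 10x + 21 = 196 ≡ 12 (mod 23). 9 ≠ 12.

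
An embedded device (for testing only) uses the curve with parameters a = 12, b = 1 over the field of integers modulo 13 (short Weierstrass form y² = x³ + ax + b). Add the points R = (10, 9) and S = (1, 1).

(6, 9)

(10, 9) + (1, 1). λ = (1 - 9)/(1 - 10) ≡ 5/4 mod 13. 4⁻¹ ≡ 10 (mod 13), so λ ≡ 11.
  x = λ² - 10 - 1 = 121 - 11 ≡ 6; y = λ·(10 - 6) - 9 ≡ 9. → (6, 9)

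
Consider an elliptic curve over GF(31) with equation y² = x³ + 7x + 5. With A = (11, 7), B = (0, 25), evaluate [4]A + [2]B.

First 4A:
Double-and-add on 4 = (100)₂. Start with A = (11, 7) for the leading 1-bit.
double: tangent at (11, 7): λ = (3·11² + 7)/(2·7) ≡ 29/14. 14⁻¹ ≡ 20 (mod 31), so λ ≡ 29·20 ≡ 22.
  x = λ² - 11 - 11 = 484 - 22 ≡ 28; y = λ·(11 - 28) - 7 ≡ 22. → (28, 22)
double: tangent at (28, 22): λ = (3·28² + 7)/(2·22) ≡ 3/13. 13⁻¹ ≡ 12 (mod 31), so λ ≡ 3·12 ≡ 5.
  x = λ² - 28 - 28 = 25 - 56 ≡ 0; y = λ·(28 - 0) - 22 ≡ 25. → (0, 25)
4A = (0, 25).
Next 2B:
Repeated addition: build up to 2B.
2B: tangent at (0, 25): λ = (3·0² + 7)/(2·25) ≡ 7/19. 19⁻¹ ≡ 18 (mod 31), so λ ≡ 7·18 ≡ 2.
  x = λ² - 0 - 0 = 4 - 0 ≡ 4; y = λ·(0 - 4) - 25 ≡ 29. → (4, 29)
2B = (4, 29).
Finally 4A + 2B:
(0, 25) + (4, 29). λ = (29 - 25)/(4 - 0) ≡ 4/4 mod 31. 4⁻¹ ≡ 8 (mod 31), so λ ≡ 1.
  x = λ² - 0 - 4 = 1 - 4 ≡ 28; y = λ·(0 - 28) - 25 ≡ 9. → (28, 9)

(28, 9)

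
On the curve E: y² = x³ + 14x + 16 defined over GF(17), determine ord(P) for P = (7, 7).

2P: tangent at (7, 7): λ = (3·7² + 14)/(2·7) ≡ 8/14. 14⁻¹ ≡ 11 (mod 17), so λ ≡ 8·11 ≡ 3.
  x = λ² - 7 - 7 = 9 - 14 ≡ 12; y = λ·(7 - 12) - 7 ≡ 12. → (12, 12)
3P: (12, 12) + (7, 7). λ = (7 - 12)/(7 - 12) ≡ 12/12 mod 17. 12⁻¹ ≡ 10 (mod 17) since 12·10 = 120 ≡ 1, so λ ≡ 1.
  x = λ² - 12 - 7 = 1 - 19 ≡ 16; y = λ·(12 - 16) - 12 ≡ 1. → (16, 1)
4P: (16, 1) + (7, 7). λ = (7 - 1)/(7 - 16) ≡ 6/8 mod 17. 8⁻¹ ≡ 15 (mod 17), so λ ≡ 5.
  x = λ² - 16 - 7 = 25 - 23 ≡ 2; y = λ·(16 - 2) - 1 ≡ 1. → (2, 1)
5P: (2, 1) + (7, 7). λ = (7 - 1)/(7 - 2) ≡ 6/5 mod 17. 5⁻¹ ≡ 7 (mod 17), so λ ≡ 8.
  x = λ² - 2 - 7 = 64 - 9 ≡ 4; y = λ·(2 - 4) - 1 ≡ 0. → (4, 0)
6P: (4, 0) + (7, 7). λ = (7 - 0)/(7 - 4) ≡ 7/3 mod 17. 3⁻¹ ≡ 6 (mod 17), so λ ≡ 8.
  x = λ² - 4 - 7 = 64 - 11 ≡ 2; y = λ·(4 - 2) - 0 ≡ 16. → (2, 16)
7P: (2, 16) + (7, 7). λ = (7 - 16)/(7 - 2) ≡ 8/5 mod 17. 5⁻¹ ≡ 7 (mod 17), so λ ≡ 5.
  x = λ² - 2 - 7 = 25 - 9 ≡ 16; y = λ·(2 - 16) - 16 ≡ 16. → (16, 16)
8P: (16, 16) + (7, 7). λ = (7 - 16)/(7 - 16) ≡ 8/8 mod 17. 8⁻¹ ≡ 15 (mod 17) since 8·15 = 120 ≡ 1, so λ ≡ 1.
  x = λ² - 16 - 7 = 1 - 23 ≡ 12; y = λ·(16 - 12) - 16 ≡ 5. → (12, 5)
9P: (12, 5) + (7, 7). λ = (7 - 5)/(7 - 12) ≡ 2/12 mod 17. 12⁻¹ ≡ 10 (mod 17), so λ ≡ 3.
  x = λ² - 12 - 7 = 9 - 19 ≡ 7; y = λ·(12 - 7) - 5 ≡ 10. → (7, 10)
10P: (7, 10) + (7, 7): same x and y₁ ≡ -y₂, so the sum is the point at infinity.
10P = the point at infinity, so the order is 10.

10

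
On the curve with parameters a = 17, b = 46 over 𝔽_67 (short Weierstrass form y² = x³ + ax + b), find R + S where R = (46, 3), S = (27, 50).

(30, 35)

(46, 3) + (27, 50). λ = (50 - 3)/(27 - 46) ≡ 47/48 mod 67. 48⁻¹ ≡ 7 (mod 67) since 48·7 = 336 ≡ 1, so λ ≡ 61.
  x = λ² - 46 - 27 = 3721 - 73 ≡ 30; y = λ·(46 - 30) - 3 ≡ 35. → (30, 35)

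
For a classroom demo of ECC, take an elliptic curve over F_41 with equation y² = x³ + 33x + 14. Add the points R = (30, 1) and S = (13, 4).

(30, 1) + (13, 4). λ = (4 - 1)/(13 - 30) ≡ 3/24 mod 41. 24⁻¹ ≡ 12 (mod 41), so λ ≡ 36.
  x = λ² - 30 - 13 = 1296 - 43 ≡ 23; y = λ·(30 - 23) - 1 ≡ 5. → (23, 5)

(23, 5)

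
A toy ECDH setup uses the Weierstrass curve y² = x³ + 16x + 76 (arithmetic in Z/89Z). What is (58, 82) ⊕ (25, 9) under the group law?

(86, 88)

(58, 82) + (25, 9). λ = (9 - 82)/(25 - 58) ≡ 16/56 mod 89. 56⁻¹ ≡ 62 (mod 89), so λ ≡ 13.
  x = λ² - 58 - 25 = 169 - 83 ≡ 86; y = λ·(58 - 86) - 82 ≡ 88. → (86, 88)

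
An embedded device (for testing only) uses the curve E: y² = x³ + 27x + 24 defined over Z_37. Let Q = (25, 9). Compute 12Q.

(34, 8)

Double-and-add on 12 = (1100)₂. Start with Q = (25, 9) for the leading 1-bit.
double: tangent at (25, 9): λ = (3·25² + 27)/(2·9) ≡ 15/18. 18⁻¹ ≡ 35 (mod 37), so λ ≡ 15·35 ≡ 7.
  x = λ² - 25 - 25 = 49 - 50 ≡ 36; y = λ·(25 - 36) - 9 ≡ 25. → (36, 25)
add Q: (36, 25) + (25, 9). λ = (9 - 25)/(25 - 36) ≡ 21/26 mod 37. 26⁻¹ ≡ 10 (mod 37), so λ ≡ 25.
  x = λ² - 36 - 25 = 625 - 61 ≡ 9; y = λ·(36 - 9) - 25 ≡ 21. → (9, 21)
double: tangent at (9, 21): λ = (3·9² + 27)/(2·21) ≡ 11/5. 5⁻¹ ≡ 15 (mod 37) since 5·15 = 75 ≡ 1, so λ ≡ 11·15 ≡ 17.
  x = λ² - 9 - 9 = 289 - 18 ≡ 12; y = λ·(9 - 12) - 21 ≡ 2. → (12, 2)
double: tangent at (12, 2): λ = (3·12² + 27)/(2·2) ≡ 15/4. 4⁻¹ ≡ 28 (mod 37), so λ ≡ 15·28 ≡ 13.
  x = λ² - 12 - 12 = 169 - 24 ≡ 34; y = λ·(12 - 34) - 2 ≡ 8. → (34, 8)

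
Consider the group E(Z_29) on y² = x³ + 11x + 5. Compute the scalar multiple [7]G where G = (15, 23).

(15, 23)

Repeated addition: build up to 7G.
2G: tangent at (15, 23): λ = (3·15² + 11)/(2·23) ≡ 19/17. 17⁻¹ ≡ 12 (mod 29), so λ ≡ 19·12 ≡ 25.
  x = λ² - 15 - 15 = 625 - 30 ≡ 15; y = λ·(15 - 15) - 23 ≡ 6. → (15, 6)
3G: (15, 6) + (15, 23): same x and y₁ ≡ -y₂, so the sum is O.
4G: O + (15, 23) = (15, 23) (identity).
5G: tangent at (15, 23): λ = (3·15² + 11)/(2·23) ≡ 19/17. 17⁻¹ ≡ 12 (mod 29), so λ ≡ 19·12 ≡ 25.
  x = λ² - 15 - 15 = 625 - 30 ≡ 15; y = λ·(15 - 15) - 23 ≡ 6. → (15, 6)
6G: (15, 6) + (15, 23): same x and y₁ ≡ -y₂, so the sum is O.
7G: O + (15, 23) = (15, 23) (identity).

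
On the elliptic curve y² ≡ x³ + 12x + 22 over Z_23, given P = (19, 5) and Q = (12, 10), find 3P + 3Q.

First 3P:
Repeated addition: build up to 3P.
2P: tangent at (19, 5): λ = (3·19² + 12)/(2·5) ≡ 14/10. 10⁻¹ ≡ 7 (mod 23) since 10·7 = 70 ≡ 1, so λ ≡ 14·7 ≡ 6.
  x = λ² - 19 - 19 = 36 - 38 ≡ 21; y = λ·(19 - 21) - 5 ≡ 6. → (21, 6)
3P: (21, 6) + (19, 5). λ = (5 - 6)/(19 - 21) ≡ 22/21 mod 23. 21⁻¹ ≡ 11 (mod 23) since 21·11 = 231 ≡ 1, so λ ≡ 12.
  x = λ² - 21 - 19 = 144 - 40 ≡ 12; y = λ·(21 - 12) - 6 ≡ 10. → (12, 10)
3P = (12, 10).
Next 3Q:
Repeated addition: build up to 3Q.
2Q: tangent at (12, 10): λ = (3·12² + 12)/(2·10) ≡ 7/20. 20⁻¹ ≡ 15 (mod 23) since 20·15 = 300 ≡ 1, so λ ≡ 7·15 ≡ 13.
  x = λ² - 12 - 12 = 169 - 24 ≡ 7; y = λ·(12 - 7) - 10 ≡ 9. → (7, 9)
3Q: (7, 9) + (12, 10). λ = (10 - 9)/(12 - 7) ≡ 1/5 mod 23. 5⁻¹ ≡ 14 (mod 23), so λ ≡ 14.
  x = λ² - 7 - 12 = 196 - 19 ≡ 16; y = λ·(7 - 16) - 9 ≡ 3. → (16, 3)
3Q = (16, 3).
Finally 3P + 3Q:
(12, 10) + (16, 3). λ = (3 - 10)/(16 - 12) ≡ 16/4 mod 23. 4⁻¹ ≡ 6 (mod 23), so λ ≡ 4.
  x = λ² - 12 - 16 = 16 - 28 ≡ 11; y = λ·(12 - 11) - 10 ≡ 17. → (11, 17)

(11, 17)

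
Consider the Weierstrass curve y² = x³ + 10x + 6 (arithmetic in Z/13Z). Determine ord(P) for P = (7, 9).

2P: tangent at (7, 9): λ = (3·7² + 10)/(2·9) ≡ 1/5. 5⁻¹ ≡ 8 (mod 13), so λ ≡ 1·8 ≡ 8.
  x = λ² - 7 - 7 = 64 - 14 ≡ 11; y = λ·(7 - 11) - 9 ≡ 11. → (11, 11)
3P: (11, 11) + (7, 9). λ = (9 - 11)/(7 - 11) ≡ 11/9 mod 13. 9⁻¹ ≡ 3 (mod 13), so λ ≡ 7.
  x = λ² - 11 - 7 = 49 - 18 ≡ 5; y = λ·(11 - 5) - 11 ≡ 5. → (5, 5)
4P: (5, 5) + (7, 9). λ = (9 - 5)/(7 - 5) ≡ 4/2 mod 13. 2⁻¹ ≡ 7 (mod 13) since 2·7 = 14 ≡ 1, so λ ≡ 2.
  x = λ² - 5 - 7 = 4 - 12 ≡ 5; y = λ·(5 - 5) - 5 ≡ 8. → (5, 8)
5P: (5, 8) + (7, 9). λ = (9 - 8)/(7 - 5) ≡ 1/2 mod 13. 2⁻¹ ≡ 7 (mod 13), so λ ≡ 7.
  x = λ² - 5 - 7 = 49 - 12 ≡ 11; y = λ·(5 - 11) - 8 ≡ 2. → (11, 2)
6P: (11, 2) + (7, 9). λ = (9 - 2)/(7 - 11) ≡ 7/9 mod 13. 9⁻¹ ≡ 3 (mod 13) since 9·3 = 27 ≡ 1, so λ ≡ 8.
  x = λ² - 11 - 7 = 64 - 18 ≡ 7; y = λ·(11 - 7) - 2 ≡ 4. → (7, 4)
7P: (7, 4) + (7, 9): same x and y₁ ≡ -y₂, so the sum is O.
7P = O, so the order is 7.

7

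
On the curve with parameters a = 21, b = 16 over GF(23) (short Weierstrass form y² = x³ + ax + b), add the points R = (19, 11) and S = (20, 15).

(19, 11) + (20, 15). λ = (15 - 11)/(20 - 19) ≡ 4/1 mod 23. 1⁻¹ ≡ 1 (mod 23) since 1·1 = 1 ≡ 1, so λ ≡ 4.
  x = λ² - 19 - 20 = 16 - 39 ≡ 0; y = λ·(19 - 0) - 11 ≡ 19. → (0, 19)

(0, 19)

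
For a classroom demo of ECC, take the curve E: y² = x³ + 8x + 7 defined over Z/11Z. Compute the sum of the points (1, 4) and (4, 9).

(10, 3)

(1, 4) + (4, 9). λ = (9 - 4)/(4 - 1) ≡ 5/3 mod 11. 3⁻¹ ≡ 4 (mod 11) since 3·4 = 12 ≡ 1, so λ ≡ 9.
  x = λ² - 1 - 4 = 81 - 5 ≡ 10; y = λ·(1 - 10) - 4 ≡ 3. → (10, 3)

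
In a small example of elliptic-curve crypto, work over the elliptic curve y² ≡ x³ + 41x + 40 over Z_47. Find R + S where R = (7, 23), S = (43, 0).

(7, 23) + (43, 0). λ = (0 - 23)/(43 - 7) ≡ 24/36 mod 47. 36⁻¹ ≡ 17 (mod 47), so λ ≡ 32.
  x = λ² - 7 - 43 = 1024 - 50 ≡ 34; y = λ·(7 - 34) - 23 ≡ 6. → (34, 6)

(34, 6)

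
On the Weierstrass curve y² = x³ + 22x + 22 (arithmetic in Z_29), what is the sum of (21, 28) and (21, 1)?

The two points share x = 21 and their y-coordinates satisfy 28 + 1 ≡ 0 (mod 29), so they are inverses. Their sum is the point at infinity.

O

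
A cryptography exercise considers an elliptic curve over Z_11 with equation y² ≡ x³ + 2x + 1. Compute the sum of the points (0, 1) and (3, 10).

(6, 3)

(0, 1) + (3, 10). λ = (10 - 1)/(3 - 0) ≡ 9/3 mod 11. 3⁻¹ ≡ 4 (mod 11), so λ ≡ 3.
  x = λ² - 0 - 3 = 9 - 3 ≡ 6; y = λ·(0 - 6) - 1 ≡ 3. → (6, 3)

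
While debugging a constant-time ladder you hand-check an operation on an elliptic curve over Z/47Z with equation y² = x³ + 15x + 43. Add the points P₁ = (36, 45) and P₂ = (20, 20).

(23, 37)

(36, 45) + (20, 20). λ = (20 - 45)/(20 - 36) ≡ 22/31 mod 47. 31⁻¹ ≡ 44 (mod 47), so λ ≡ 28.
  x = λ² - 36 - 20 = 784 - 56 ≡ 23; y = λ·(36 - 23) - 45 ≡ 37. → (23, 37)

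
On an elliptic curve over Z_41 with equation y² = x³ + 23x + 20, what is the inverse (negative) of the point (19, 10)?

-(19, 10) = (19, -10 mod 41) = (19, 31).

(19, 31)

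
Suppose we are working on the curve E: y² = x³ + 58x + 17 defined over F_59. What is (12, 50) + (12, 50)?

tangent at (12, 50): λ = (3·12² + 58)/(2·50) ≡ 18/41. 41⁻¹ ≡ 36 (mod 59) since 41·36 = 1476 ≡ 1, so λ ≡ 18·36 ≡ 58.
  x = λ² - 12 - 12 = 3364 - 24 ≡ 36; y = λ·(12 - 36) - 50 ≡ 33. → (36, 33)

(36, 33)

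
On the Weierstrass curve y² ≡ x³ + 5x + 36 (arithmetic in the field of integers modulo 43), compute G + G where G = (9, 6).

tangent at (9, 6): λ = (3·9² + 5)/(2·6) ≡ 33/12. 12⁻¹ ≡ 18 (mod 43) since 12·18 = 216 ≡ 1, so λ ≡ 33·18 ≡ 35.
  x = λ² - 9 - 9 = 1225 - 18 ≡ 3; y = λ·(9 - 3) - 6 ≡ 32. → (3, 32)

(3, 32)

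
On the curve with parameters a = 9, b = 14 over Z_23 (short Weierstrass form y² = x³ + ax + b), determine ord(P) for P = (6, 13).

2P: tangent at (6, 13): λ = (3·6² + 9)/(2·13) ≡ 2/3. 3⁻¹ ≡ 8 (mod 23) since 3·8 = 24 ≡ 1, so λ ≡ 2·8 ≡ 16.
  x = λ² - 6 - 6 = 256 - 12 ≡ 14; y = λ·(6 - 14) - 13 ≡ 20. → (14, 20)
3P: (14, 20) + (6, 13). λ = (13 - 20)/(6 - 14) ≡ 16/15 mod 23. 15⁻¹ ≡ 20 (mod 23), so λ ≡ 21.
  x = λ² - 14 - 6 = 441 - 20 ≡ 7; y = λ·(14 - 7) - 20 ≡ 12. → (7, 12)
4P: (7, 12) + (6, 13). λ = (13 - 12)/(6 - 7) ≡ 1/22 mod 23. 22⁻¹ ≡ 22 (mod 23) since 22·22 = 484 ≡ 1, so λ ≡ 22.
  x = λ² - 7 - 6 = 484 - 13 ≡ 11; y = λ·(7 - 11) - 12 ≡ 15. → (11, 15)
5P: (11, 15) + (6, 13). λ = (13 - 15)/(6 - 11) ≡ 21/18 mod 23. 18⁻¹ ≡ 9 (mod 23), so λ ≡ 5.
  x = λ² - 11 - 6 = 25 - 17 ≡ 8; y = λ·(11 - 8) - 15 ≡ 0. → (8, 0)
6P: (8, 0) + (6, 13). λ = (13 - 0)/(6 - 8) ≡ 13/21 mod 23. 21⁻¹ ≡ 11 (mod 23) since 21·11 = 231 ≡ 1, so λ ≡ 5.
  x = λ² - 8 - 6 = 25 - 14 ≡ 11; y = λ·(8 - 11) - 0 ≡ 8. → (11, 8)
7P: (11, 8) + (6, 13). λ = (13 - 8)/(6 - 11) ≡ 5/18 mod 23. 18⁻¹ ≡ 9 (mod 23), so λ ≡ 22.
  x = λ² - 11 - 6 = 484 - 17 ≡ 7; y = λ·(11 - 7) - 8 ≡ 11. → (7, 11)
8P: (7, 11) + (6, 13). λ = (13 - 11)/(6 - 7) ≡ 2/22 mod 23. 22⁻¹ ≡ 22 (mod 23) since 22·22 = 484 ≡ 1, so λ ≡ 21.
  x = λ² - 7 - 6 = 441 - 13 ≡ 14; y = λ·(7 - 14) - 11 ≡ 3. → (14, 3)
9P: (14, 3) + (6, 13). λ = (13 - 3)/(6 - 14) ≡ 10/15 mod 23. 15⁻¹ ≡ 20 (mod 23) since 15·20 = 300 ≡ 1, so λ ≡ 16.
  x = λ² - 14 - 6 = 256 - 20 ≡ 6; y = λ·(14 - 6) - 3 ≡ 10. → (6, 10)
10P: (6, 10) + (6, 13): same x and y₁ ≡ -y₂, so the sum is O.
10P = O, so the order is 10.

10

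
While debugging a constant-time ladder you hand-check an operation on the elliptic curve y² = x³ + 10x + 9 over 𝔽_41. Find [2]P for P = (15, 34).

tangent at (15, 34): λ = (3·15² + 10)/(2·34) ≡ 29/27. 27⁻¹ ≡ 38 (mod 41), so λ ≡ 29·38 ≡ 36.
  x = λ² - 15 - 15 = 1296 - 30 ≡ 36; y = λ·(15 - 36) - 34 ≡ 30. → (36, 30)

(36, 30)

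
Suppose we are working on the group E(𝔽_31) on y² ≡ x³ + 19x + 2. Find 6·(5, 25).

(18, 21)

Write P = (5, 25).
Repeated addition: build up to 6P.
2P: tangent at (5, 25): λ = (3·5² + 19)/(2·25) ≡ 1/19. 19⁻¹ ≡ 18 (mod 31) since 19·18 = 342 ≡ 1, so λ ≡ 1·18 ≡ 18.
  x = λ² - 5 - 5 = 324 - 10 ≡ 4; y = λ·(5 - 4) - 25 ≡ 24. → (4, 24)
3P: (4, 24) + (5, 25). λ = (25 - 24)/(5 - 4) ≡ 1/1 mod 31. 1⁻¹ ≡ 1 (mod 31), so λ ≡ 1.
  x = λ² - 4 - 5 = 1 - 9 ≡ 23; y = λ·(4 - 23) - 24 ≡ 19. → (23, 19)
4P: (23, 19) + (5, 25). λ = (25 - 19)/(5 - 23) ≡ 6/13 mod 31. 13⁻¹ ≡ 12 (mod 31), so λ ≡ 10.
  x = λ² - 23 - 5 = 100 - 28 ≡ 10; y = λ·(23 - 10) - 19 ≡ 18. → (10, 18)
5P: (10, 18) + (5, 25). λ = (25 - 18)/(5 - 10) ≡ 7/26 mod 31. 26⁻¹ ≡ 6 (mod 31) since 26·6 = 156 ≡ 1, so λ ≡ 11.
  x = λ² - 10 - 5 = 121 - 15 ≡ 13; y = λ·(10 - 13) - 18 ≡ 11. → (13, 11)
6P: (13, 11) + (5, 25). λ = (25 - 11)/(5 - 13) ≡ 14/23 mod 31. 23⁻¹ ≡ 27 (mod 31) since 23·27 = 621 ≡ 1, so λ ≡ 6.
  x = λ² - 13 - 5 = 36 - 18 ≡ 18; y = λ·(13 - 18) - 11 ≡ 21. → (18, 21)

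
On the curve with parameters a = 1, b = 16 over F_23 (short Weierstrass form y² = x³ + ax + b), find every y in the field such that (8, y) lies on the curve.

x³ + 1x + 16 = 536 ≡ 7 (mod 23).
7 is a non-residue mod 23; no y exists.

none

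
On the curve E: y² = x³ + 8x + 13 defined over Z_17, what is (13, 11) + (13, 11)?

tangent at (13, 11): λ = (3·13² + 8)/(2·11) ≡ 5/5. 5⁻¹ ≡ 7 (mod 17) since 5·7 = 35 ≡ 1, so λ ≡ 5·7 ≡ 1.
  x = λ² - 13 - 13 = 1 - 26 ≡ 9; y = λ·(13 - 9) - 11 ≡ 10. → (9, 10)

(9, 10)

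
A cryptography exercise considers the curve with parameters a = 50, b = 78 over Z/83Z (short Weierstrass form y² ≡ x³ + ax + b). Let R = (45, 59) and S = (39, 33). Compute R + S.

(27, 19)

(45, 59) + (39, 33). λ = (33 - 59)/(39 - 45) ≡ 57/77 mod 83. 77⁻¹ ≡ 69 (mod 83) since 77·69 = 5313 ≡ 1, so λ ≡ 32.
  x = λ² - 45 - 39 = 1024 - 84 ≡ 27; y = λ·(45 - 27) - 59 ≡ 19. → (27, 19)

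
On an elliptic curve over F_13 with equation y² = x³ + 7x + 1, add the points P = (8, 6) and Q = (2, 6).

(8, 6) + (2, 6). λ = (6 - 6)/(2 - 8) ≡ 0/7 mod 13. 7⁻¹ ≡ 2 (mod 13), so λ ≡ 0.
  x = λ² - 8 - 2 = 0 - 10 ≡ 3; y = λ·(8 - 3) - 6 ≡ 7. → (3, 7)

(3, 7)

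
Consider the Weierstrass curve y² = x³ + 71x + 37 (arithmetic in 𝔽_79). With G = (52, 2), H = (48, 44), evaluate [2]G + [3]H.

(32, 1)

First 2G:
Repeated addition: build up to 2G.
2G: tangent at (52, 2): λ = (3·52² + 71)/(2·2) ≡ 46/4. 4⁻¹ ≡ 20 (mod 79), so λ ≡ 46·20 ≡ 51.
  x = λ² - 52 - 52 = 2601 - 104 ≡ 48; y = λ·(52 - 48) - 2 ≡ 44. → (48, 44)
2G = (48, 44).
Next 3H:
Repeated addition: build up to 3H.
2H: tangent at (48, 44): λ = (3·48² + 71)/(2·44) ≡ 31/9. 9⁻¹ ≡ 44 (mod 79), so λ ≡ 31·44 ≡ 21.
  x = λ² - 48 - 48 = 441 - 96 ≡ 29; y = λ·(48 - 29) - 44 ≡ 39. → (29, 39)
3H: (29, 39) + (48, 44). λ = (44 - 39)/(48 - 29) ≡ 5/19 mod 79. 19⁻¹ ≡ 25 (mod 79), so λ ≡ 46.
  x = λ² - 29 - 48 = 2116 - 77 ≡ 64; y = λ·(29 - 64) - 39 ≡ 10. → (64, 10)
3H = (64, 10).
Finally 2G + 3H:
(48, 44) + (64, 10). λ = (10 - 44)/(64 - 48) ≡ 45/16 mod 79. 16⁻¹ ≡ 5 (mod 79) since 16·5 = 80 ≡ 1, so λ ≡ 67.
  x = λ² - 48 - 64 = 4489 - 112 ≡ 32; y = λ·(48 - 32) - 44 ≡ 1. → (32, 1)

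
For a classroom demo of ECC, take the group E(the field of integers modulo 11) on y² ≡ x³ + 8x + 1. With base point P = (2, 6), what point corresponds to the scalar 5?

(8, 4)

Double-and-add on 5 = (101)₂. Start with P = (2, 6) for the leading 1-bit.
double: tangent at (2, 6): λ = (3·2² + 8)/(2·6) ≡ 9/1. 1⁻¹ ≡ 1 (mod 11) since 1·1 = 1 ≡ 1, so λ ≡ 9·1 ≡ 9.
  x = λ² - 2 - 2 = 81 - 4 ≡ 0; y = λ·(2 - 0) - 6 ≡ 1. → (0, 1)
double: tangent at (0, 1): λ = (3·0² + 8)/(2·1) ≡ 8/2. 2⁻¹ ≡ 6 (mod 11), so λ ≡ 8·6 ≡ 4.
  x = λ² - 0 - 0 = 16 - 0 ≡ 5; y = λ·(0 - 5) - 1 ≡ 1. → (5, 1)
add P: (5, 1) + (2, 6). λ = (6 - 1)/(2 - 5) ≡ 5/8 mod 11. 8⁻¹ ≡ 7 (mod 11) since 8·7 = 56 ≡ 1, so λ ≡ 2.
  x = λ² - 5 - 2 = 4 - 7 ≡ 8; y = λ·(5 - 8) - 1 ≡ 4. → (8, 4)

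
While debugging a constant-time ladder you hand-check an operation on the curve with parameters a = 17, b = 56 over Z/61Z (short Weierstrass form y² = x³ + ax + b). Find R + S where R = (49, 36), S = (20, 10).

(49, 36) + (20, 10). λ = (10 - 36)/(20 - 49) ≡ 35/32 mod 61. 32⁻¹ ≡ 21 (mod 61), so λ ≡ 3.
  x = λ² - 49 - 20 = 9 - 69 ≡ 1; y = λ·(49 - 1) - 36 ≡ 47. → (1, 47)

(1, 47)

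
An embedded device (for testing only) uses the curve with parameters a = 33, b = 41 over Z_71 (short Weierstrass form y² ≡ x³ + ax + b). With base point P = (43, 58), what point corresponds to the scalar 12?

(3, 5)

Repeated addition: build up to 12P.
2P: tangent at (43, 58): λ = (3·43² + 33)/(2·58) ≡ 42/45. 45⁻¹ ≡ 30 (mod 71), so λ ≡ 42·30 ≡ 53.
  x = λ² - 43 - 43 = 2809 - 86 ≡ 25; y = λ·(43 - 25) - 58 ≡ 44. → (25, 44)
3P: (25, 44) + (43, 58). λ = (58 - 44)/(43 - 25) ≡ 14/18 mod 71. 18⁻¹ ≡ 4 (mod 71), so λ ≡ 56.
  x = λ² - 25 - 43 = 3136 - 68 ≡ 15; y = λ·(25 - 15) - 44 ≡ 19. → (15, 19)
4P: (15, 19) + (43, 58). λ = (58 - 19)/(43 - 15) ≡ 39/28 mod 71. 28⁻¹ ≡ 33 (mod 71), so λ ≡ 9.
  x = λ² - 15 - 43 = 81 - 58 ≡ 23; y = λ·(15 - 23) - 19 ≡ 51. → (23, 51)
5P: (23, 51) + (43, 58). λ = (58 - 51)/(43 - 23) ≡ 7/20 mod 71. 20⁻¹ ≡ 32 (mod 71) since 20·32 = 640 ≡ 1, so λ ≡ 11.
  x = λ² - 23 - 43 = 121 - 66 ≡ 55; y = λ·(23 - 55) - 51 ≡ 23. → (55, 23)
6P: (55, 23) + (43, 58). λ = (58 - 23)/(43 - 55) ≡ 35/59 mod 71. 59⁻¹ ≡ 65 (mod 71), so λ ≡ 3.
  x = λ² - 55 - 43 = 9 - 98 ≡ 53; y = λ·(55 - 53) - 23 ≡ 54. → (53, 54)
7P: (53, 54) + (43, 58). λ = (58 - 54)/(43 - 53) ≡ 4/61 mod 71. 61⁻¹ ≡ 7 (mod 71) since 61·7 = 427 ≡ 1, so λ ≡ 28.
  x = λ² - 53 - 43 = 784 - 96 ≡ 49; y = λ·(53 - 49) - 54 ≡ 58. → (49, 58)
8P: (49, 58) + (43, 58). λ = (58 - 58)/(43 - 49) ≡ 0/65 mod 71. 65⁻¹ ≡ 59 (mod 71), so λ ≡ 0.
  x = λ² - 49 - 43 = 0 - 92 ≡ 50; y = λ·(49 - 50) - 58 ≡ 13. → (50, 13)
9P: (50, 13) + (43, 58). λ = (58 - 13)/(43 - 50) ≡ 45/64 mod 71. 64⁻¹ ≡ 10 (mod 71), so λ ≡ 24.
  x = λ² - 50 - 43 = 576 - 93 ≡ 57; y = λ·(50 - 57) - 13 ≡ 32. → (57, 32)
10P: (57, 32) + (43, 58). λ = (58 - 32)/(43 - 57) ≡ 26/57 mod 71. 57⁻¹ ≡ 5 (mod 71), so λ ≡ 59.
  x = λ² - 57 - 43 = 3481 - 100 ≡ 44; y = λ·(57 - 44) - 32 ≡ 25. → (44, 25)
11P: (44, 25) + (43, 58). λ = (58 - 25)/(43 - 44) ≡ 33/70 mod 71. 70⁻¹ ≡ 70 (mod 71) since 70·70 = 4900 ≡ 1, so λ ≡ 38.
  x = λ² - 44 - 43 = 1444 - 87 ≡ 8; y = λ·(44 - 8) - 25 ≡ 65. → (8, 65)
12P: (8, 65) + (43, 58). λ = (58 - 65)/(43 - 8) ≡ 64/35 mod 71. 35⁻¹ ≡ 69 (mod 71), so λ ≡ 14.
  x = λ² - 8 - 43 = 196 - 51 ≡ 3; y = λ·(8 - 3) - 65 ≡ 5. → (3, 5)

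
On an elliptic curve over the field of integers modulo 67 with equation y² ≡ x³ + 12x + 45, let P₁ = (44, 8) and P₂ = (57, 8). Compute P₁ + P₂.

(44, 8) + (57, 8). λ = (8 - 8)/(57 - 44) ≡ 0/13 mod 67. 13⁻¹ ≡ 31 (mod 67), so λ ≡ 0.
  x = λ² - 44 - 57 = 0 - 101 ≡ 33; y = λ·(44 - 33) - 8 ≡ 59. → (33, 59)

(33, 59)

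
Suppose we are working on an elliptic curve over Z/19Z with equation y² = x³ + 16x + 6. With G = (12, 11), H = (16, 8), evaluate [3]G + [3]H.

First 3G:
Repeated addition: build up to 3G.
2G: tangent at (12, 11): λ = (3·12² + 16)/(2·11) ≡ 11/3. 3⁻¹ ≡ 13 (mod 19), so λ ≡ 11·13 ≡ 10.
  x = λ² - 12 - 12 = 100 - 24 ≡ 0; y = λ·(12 - 0) - 11 ≡ 14. → (0, 14)
3G: (0, 14) + (12, 11). λ = (11 - 14)/(12 - 0) ≡ 16/12 mod 19. 12⁻¹ ≡ 8 (mod 19), so λ ≡ 14.
  x = λ² - 0 - 12 = 196 - 12 ≡ 13; y = λ·(0 - 13) - 14 ≡ 13. → (13, 13)
3G = (13, 13).
Next 3H:
Repeated addition: build up to 3H.
2H: tangent at (16, 8): λ = (3·16² + 16)/(2·8) ≡ 5/16. 16⁻¹ ≡ 6 (mod 19) since 16·6 = 96 ≡ 1, so λ ≡ 5·6 ≡ 11.
  x = λ² - 16 - 16 = 121 - 32 ≡ 13; y = λ·(16 - 13) - 8 ≡ 6. → (13, 6)
3H: (13, 6) + (16, 8). λ = (8 - 6)/(16 - 13) ≡ 2/3 mod 19. 3⁻¹ ≡ 13 (mod 19) since 3·13 = 39 ≡ 1, so λ ≡ 7.
  x = λ² - 13 - 16 = 49 - 29 ≡ 1; y = λ·(13 - 1) - 6 ≡ 2. → (1, 2)
3H = (1, 2).
Finally 3G + 3H:
(13, 13) + (1, 2). λ = (2 - 13)/(1 - 13) ≡ 8/7 mod 19. 7⁻¹ ≡ 11 (mod 19) since 7·11 = 77 ≡ 1, so λ ≡ 12.
  x = λ² - 13 - 1 = 144 - 14 ≡ 16; y = λ·(13 - 16) - 13 ≡ 8. → (16, 8)

(16, 8)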